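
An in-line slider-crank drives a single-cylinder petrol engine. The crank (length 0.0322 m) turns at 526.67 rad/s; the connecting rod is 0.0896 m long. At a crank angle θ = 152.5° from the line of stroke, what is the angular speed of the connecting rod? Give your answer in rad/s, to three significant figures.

170

ω = 526.7 rad/s
The rod makes angle φ with the slider axis where L sinφ = r sinθ; differentiating, L cosφ·φ̇ = r ω cosθ.
L cosφ = √(L² − r² sin²θ) = 0.088358 m.
|ω_rod| = r ω |cosθ| / √(L² − r² sin²θ) = 0.0322·526.7·0.88701/0.088358 = 170.25 rad/s.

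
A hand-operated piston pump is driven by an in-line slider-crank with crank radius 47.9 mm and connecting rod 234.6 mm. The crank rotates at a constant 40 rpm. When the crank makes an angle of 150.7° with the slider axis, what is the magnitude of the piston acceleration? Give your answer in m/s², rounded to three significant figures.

0.642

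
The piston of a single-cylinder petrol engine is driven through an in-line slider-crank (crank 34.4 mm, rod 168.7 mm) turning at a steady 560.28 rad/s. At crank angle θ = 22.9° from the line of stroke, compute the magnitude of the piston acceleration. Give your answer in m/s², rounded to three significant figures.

ω = 560.3 rad/s
x(θ) = r cosθ + √(L² − r² sin²θ); with ω constant, a = ω²·d²x/dθ².
d²x/dθ² = −r cosθ − r²(cos2θ)/√u − r⁴ sin²2θ/(4u^{3/2}),  u = L² − r² sin²θ = 0.0282805 m².
Substituting r = 0.0344 m, L = 0.1687 m, θ = 22.9°: d²x/dθ² = -0.036632 m.
a = ω²·d²x/dθ² = (560.3)²·(-0.036632) = -11499 m/s²;  |a| = 11499 m/s².

11500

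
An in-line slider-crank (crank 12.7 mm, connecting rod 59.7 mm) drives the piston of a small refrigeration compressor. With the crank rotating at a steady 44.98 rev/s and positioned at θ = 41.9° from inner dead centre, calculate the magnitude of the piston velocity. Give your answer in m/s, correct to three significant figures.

ω = 2π·45 = 282.6 rad/s
For an in-line slider-crank, x = r cosθ + √(L² − r² sin²θ), so v = −rω sinθ·[1 + r cosθ/√(L² − r² sin²θ)].
With r = 0.0127 m, L = 0.0597 m, θ = 41.9°: √(L² − r² sin²θ) = 0.059094 m.
v = −0.0127·282.6·0.66783·[1 + 0.0127·0.74431/0.059094] = -2.7804 m/s.
|v| = 2.7804 m/s.

2.78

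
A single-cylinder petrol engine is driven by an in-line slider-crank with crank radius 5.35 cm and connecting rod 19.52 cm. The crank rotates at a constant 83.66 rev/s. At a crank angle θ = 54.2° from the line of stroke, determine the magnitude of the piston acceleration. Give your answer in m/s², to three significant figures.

7410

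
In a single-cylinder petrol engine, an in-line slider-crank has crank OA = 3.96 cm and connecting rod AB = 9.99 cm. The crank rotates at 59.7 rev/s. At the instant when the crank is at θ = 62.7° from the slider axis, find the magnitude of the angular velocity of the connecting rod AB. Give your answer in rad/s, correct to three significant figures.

ω = 375.1 rad/s (converted from 59.7 rev/s).
The rod makes angle φ with the slider axis where L sinφ = r sinθ; differentiating, L cosφ·φ̇ = r ω cosθ.
L cosφ = √(L² − r² sin²θ) = 0.093497 m.
|ω_rod| = r ω |cosθ| / √(L² − r² sin²θ) = 0.0396·375.1·0.45865/0.093497 = 72.867 rad/s.

72.9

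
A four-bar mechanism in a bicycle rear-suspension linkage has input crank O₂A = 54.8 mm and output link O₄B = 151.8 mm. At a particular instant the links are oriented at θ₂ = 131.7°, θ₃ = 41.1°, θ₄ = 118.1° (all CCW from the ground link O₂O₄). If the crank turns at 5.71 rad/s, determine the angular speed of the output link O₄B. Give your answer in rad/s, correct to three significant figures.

2.12

ω₂ = 5.71 rad/s
Differentiating the loop-closure r₂e^{iθ₂}+r₃e^{iθ₃}=r₁+r₄e^{iθ₄} gives r₂ω₂e^{iθ₂}+r₃ω₃e^{iθ₃}=r₄ω₄e^{iθ₄}.
Eliminating the other unknown: ω₄ = r₂ω₂ sin(θ₂−θ₃) / [r₄ sin(θ₄−θ₃)].
Numerator sine = +0.99995; denominator sine = +0.97437.
Result = 0.0548·5.71·(+0.99995) / (0.1518·(+0.97437)) = +2.1154 rad/s; magnitude 2.1154 rad/s.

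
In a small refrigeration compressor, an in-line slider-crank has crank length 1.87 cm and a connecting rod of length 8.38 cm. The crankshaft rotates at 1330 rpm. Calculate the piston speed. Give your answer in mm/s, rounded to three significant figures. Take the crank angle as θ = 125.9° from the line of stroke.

ω = 2π·1330/60 = 139.3 rad/s
For an in-line slider-crank, x = r cosθ + √(L² − r² sin²θ), so v = −rω sinθ·[1 + r cosθ/√(L² − r² sin²θ)].
With r = 0.0187 m, L = 0.0838 m, θ = 125.9°: √(L² − r² sin²θ) = 0.08242 m.
v = −0.0187·139.3·0.81004·[1 + 0.0187·-0.58637/0.08242] = -1.8291 m/s.
|v| = 1.8291 m/s = 1829.1 mm/s.

1830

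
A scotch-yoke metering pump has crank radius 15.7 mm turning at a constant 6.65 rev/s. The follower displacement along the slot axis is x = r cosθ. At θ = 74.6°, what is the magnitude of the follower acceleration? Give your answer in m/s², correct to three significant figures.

ω = 41.78 rad/s (from 6.65 rev/s).
x = r cosθ ⇒ ẍ = −rω² cosθ (ω constant).
|a| = rω²|cosθ| = 0.0157·(41.78)²·|cos 74.6°| = 7.2788 m/s².

7.28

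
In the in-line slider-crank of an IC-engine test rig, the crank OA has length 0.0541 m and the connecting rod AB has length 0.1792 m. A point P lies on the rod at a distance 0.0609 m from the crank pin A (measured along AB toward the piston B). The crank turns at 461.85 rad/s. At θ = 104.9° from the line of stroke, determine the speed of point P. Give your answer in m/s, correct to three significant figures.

23.9

ω = 461.9 rad/s.  Crank-pin speed |V_A| = rω = 24.986 m/s, perpendicular to OA.
Rod angle: sinφ = −(r/L) sinθ ⇒ φ = -16.963°; ω_rod = −rω cosθ/√(L²−r²sin²θ) = +37.483 rad/s.
V_P = V_A + ω_rod × AP, with AP = 0.0609 m along the rod.
Components: V_Px = −rω sinθ − a·ω_rod·sinφ = -23.48 m/s;  V_Py = rω cosθ + a·ω_rod·cosφ = -4.2413 m/s.
|V_P| = √(V_Px² + V_Py²) = 23.86 m/s.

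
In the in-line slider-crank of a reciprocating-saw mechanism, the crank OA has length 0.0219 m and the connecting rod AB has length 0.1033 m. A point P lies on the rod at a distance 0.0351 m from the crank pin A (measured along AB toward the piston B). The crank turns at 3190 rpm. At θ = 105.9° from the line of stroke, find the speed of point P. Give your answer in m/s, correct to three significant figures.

ω = 334.1 rad/s.  Crank-pin speed |V_A| = rω = 7.3158 m/s, perpendicular to OA.
Rod angle: sinφ = −(r/L) sinθ ⇒ φ = -11.765°; ω_rod = −rω cosθ/√(L²−r²sin²θ) = +19.818 rad/s.
V_P = V_A + ω_rod × AP, with AP = 0.0351 m along the rod.
Components: V_Px = −rω sinθ − a·ω_rod·sinφ = -6.8941 m/s;  V_Py = rω cosθ + a·ω_rod·cosφ = -1.3232 m/s.
|V_P| = √(V_Px² + V_Py²) = 7.0199 m/s.

7.02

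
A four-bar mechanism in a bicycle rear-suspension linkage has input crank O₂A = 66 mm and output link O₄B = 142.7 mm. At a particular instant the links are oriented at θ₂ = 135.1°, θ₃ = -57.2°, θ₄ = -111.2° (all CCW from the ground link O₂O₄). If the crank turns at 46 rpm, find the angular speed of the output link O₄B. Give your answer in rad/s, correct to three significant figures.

0.587

ω₂ = 4.817 rad/s (from 46 rpm).
Differentiating the loop-closure r₂e^{iθ₂}+r₃e^{iθ₃}=r₁+r₄e^{iθ₄} gives r₂ω₂e^{iθ₂}+r₃ω₃e^{iθ₃}=r₄ω₄e^{iθ₄}.
Eliminating the other unknown: ω₄ = r₂ω₂ sin(θ₂−θ₃) / [r₄ sin(θ₄−θ₃)].
Numerator sine = -0.21303; denominator sine = -0.80902.
Result = 0.066·4.817·(-0.21303) / (0.1427·(-0.80902)) = +0.58667 rad/s; magnitude 0.58667 rad/s.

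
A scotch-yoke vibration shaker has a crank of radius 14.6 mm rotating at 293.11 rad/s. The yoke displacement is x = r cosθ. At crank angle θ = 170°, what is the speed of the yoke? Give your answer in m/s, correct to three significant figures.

0.743

ω = 293.1 rad/s
x = r cosθ ⇒ ẋ = −rω sinθ.
|v| = rω|sinθ| = 0.0146·293.1·|sin 170°| = 0.74311 m/s.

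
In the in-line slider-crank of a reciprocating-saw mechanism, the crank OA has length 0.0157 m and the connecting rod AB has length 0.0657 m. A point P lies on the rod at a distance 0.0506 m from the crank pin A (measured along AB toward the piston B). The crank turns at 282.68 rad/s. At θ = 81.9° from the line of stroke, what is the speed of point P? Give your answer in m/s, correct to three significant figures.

4.51

ω = 282.7 rad/s.  Crank-pin speed |V_A| = rω = 4.4381 m/s, perpendicular to OA.
Rod angle: sinφ = −(r/L) sinθ ⇒ φ = -13.685°; ω_rod = −rω cosθ/√(L²−r²sin²θ) = -9.7961 rad/s.
V_P = V_A + ω_rod × AP, with AP = 0.0506 m along the rod.
Components: V_Px = −rω sinθ − a·ω_rod·sinφ = -4.5111 m/s;  V_Py = rω cosθ + a·ω_rod·cosφ = +0.14372 m/s.
|V_P| = √(V_Px² + V_Py²) = 4.5134 m/s.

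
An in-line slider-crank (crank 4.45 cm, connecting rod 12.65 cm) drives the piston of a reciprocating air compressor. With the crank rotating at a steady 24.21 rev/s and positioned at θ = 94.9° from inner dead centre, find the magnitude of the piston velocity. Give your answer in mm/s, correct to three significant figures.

ω = 2π·24.2 = 152.1 rad/s
For an in-line slider-crank, x = r cosθ + √(L² − r² sin²θ), so v = −rω sinθ·[1 + r cosθ/√(L² − r² sin²θ)].
With r = 0.0445 m, L = 0.1265 m, θ = 94.9°: √(L² − r² sin²θ) = 0.11848 m.
v = −0.0445·152.1·0.99635·[1 + 0.0445·-0.08542/0.11848] = -6.528 m/s.
|v| = 6.528 m/s = 6528 mm/s.

6530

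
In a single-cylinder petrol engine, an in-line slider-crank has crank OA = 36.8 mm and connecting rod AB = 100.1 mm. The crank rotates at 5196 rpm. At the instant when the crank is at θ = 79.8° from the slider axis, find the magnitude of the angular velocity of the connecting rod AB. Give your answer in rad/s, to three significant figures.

38.0

ω = 544.1 rad/s (converted from 5196 rpm).
The rod makes angle φ with the slider axis where L sinφ = r sinθ; differentiating, L cosφ·φ̇ = r ω cosθ.
L cosφ = √(L² − r² sin²θ) = 0.093318 m.
|ω_rod| = r ω |cosθ| / √(L² − r² sin²θ) = 0.0368·544.1·0.17708/0.093318 = 37.998 rad/s.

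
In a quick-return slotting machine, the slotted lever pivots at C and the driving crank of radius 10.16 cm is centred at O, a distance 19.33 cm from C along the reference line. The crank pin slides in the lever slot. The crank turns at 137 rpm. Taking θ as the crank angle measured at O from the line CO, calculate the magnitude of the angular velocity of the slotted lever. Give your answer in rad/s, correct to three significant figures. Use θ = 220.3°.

ω = 14.35 rad/s (from 137 rpm).
Crank pin A relative to C: A = (d + r cosθ, r sinθ); lever angle φ = atan2(r sinθ, d + r cosθ).
Differentiating tanφ: φ̇ = rω(d cosθ + r)/(d² + r² + 2dr cosθ).
d² + r² + 2dr cosθ = |CA|² = 0.0177309 m²;  d cosθ + r = -0.045824 m.
|ω_lever| = |0.1016·14.35·-0.045824| / 0.0177309 = 3.7671 rad/s.

3.77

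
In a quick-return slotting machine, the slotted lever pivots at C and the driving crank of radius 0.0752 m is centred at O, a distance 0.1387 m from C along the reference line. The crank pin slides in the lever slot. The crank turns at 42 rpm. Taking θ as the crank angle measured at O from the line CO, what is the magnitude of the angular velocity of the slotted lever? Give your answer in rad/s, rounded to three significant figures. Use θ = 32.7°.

1.50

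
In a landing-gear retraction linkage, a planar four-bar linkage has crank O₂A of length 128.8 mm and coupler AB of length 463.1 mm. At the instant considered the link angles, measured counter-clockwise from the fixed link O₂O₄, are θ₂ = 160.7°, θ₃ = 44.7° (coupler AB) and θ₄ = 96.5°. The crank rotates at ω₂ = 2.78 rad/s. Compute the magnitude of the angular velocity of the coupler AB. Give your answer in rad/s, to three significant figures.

0.886

ω₂ = 2.78 rad/s
Differentiating the loop-closure r₂e^{iθ₂}+r₃e^{iθ₃}=r₁+r₄e^{iθ₄} gives r₂ω₂e^{iθ₂}+r₃ω₃e^{iθ₃}=r₄ω₄e^{iθ₄}.
Eliminating the other unknown: ω₃ = r₂ω₂ sin(θ₄−θ₂) / [r₃ sin(θ₃−θ₄)].
Numerator sine = -0.90032; denominator sine = -0.78586.
Result = 0.1288·2.78·(-0.90032) / (0.4631·(-0.78586)) = +0.88581 rad/s; magnitude 0.88581 rad/s.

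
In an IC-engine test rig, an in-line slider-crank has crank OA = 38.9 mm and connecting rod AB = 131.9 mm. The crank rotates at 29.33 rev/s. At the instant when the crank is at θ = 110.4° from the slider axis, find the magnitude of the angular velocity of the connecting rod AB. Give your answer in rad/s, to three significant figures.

19.7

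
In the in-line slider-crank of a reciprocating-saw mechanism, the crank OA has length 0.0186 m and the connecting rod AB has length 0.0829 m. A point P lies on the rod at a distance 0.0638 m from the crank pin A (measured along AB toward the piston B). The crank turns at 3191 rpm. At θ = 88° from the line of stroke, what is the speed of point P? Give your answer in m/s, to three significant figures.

ω = 334.2 rad/s.  Crank-pin speed |V_A| = rω = 6.2154 m/s, perpendicular to OA.
Rod angle: sinφ = −(r/L) sinθ ⇒ φ = -12.958°; ω_rod = −rω cosθ/√(L²−r²sin²θ) = -2.6849 rad/s.
V_P = V_A + ω_rod × AP, with AP = 0.0638 m along the rod.
Components: V_Px = −rω sinθ − a·ω_rod·sinφ = -6.25 m/s;  V_Py = rω cosθ + a·ω_rod·cosφ = +0.049977 m/s.
|V_P| = √(V_Px² + V_Py²) = 6.2502 m/s.

6.25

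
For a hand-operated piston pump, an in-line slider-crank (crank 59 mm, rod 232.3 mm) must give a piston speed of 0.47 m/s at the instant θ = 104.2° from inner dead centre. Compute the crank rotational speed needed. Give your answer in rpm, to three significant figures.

83.9

For an in-line slider-crank, |v_piston| = rω|sinθ|·[1 + r cosθ/√(L² − r² sin²θ)].
With r = 0.059 m, L = 0.2323 m, θ = 104.2°: the bracketed kinematic factor |dx/dθ| = 0.05352 m.
ω = v/|dx/dθ| = 0.47/0.05352 = 8.7817 rad/s.
N = 60ω/(2π) = 83.859 rpm.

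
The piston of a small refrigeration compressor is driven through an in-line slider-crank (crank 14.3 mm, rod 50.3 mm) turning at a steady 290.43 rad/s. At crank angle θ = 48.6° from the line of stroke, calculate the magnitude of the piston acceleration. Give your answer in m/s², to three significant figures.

ω = 290.4 rad/s
x(θ) = r cosθ + √(L² − r² sin²θ); with ω constant, a = ω²·d²x/dθ².
d²x/dθ² = −r cosθ − r²(cos2θ)/√u − r⁴ sin²2θ/(4u^{3/2}),  u = L² − r² sin²θ = 0.00241503 m².
Substituting r = 0.0143 m, L = 0.0503 m, θ = 48.6°: d²x/dθ² = -0.0090219 m.
a = ω²·d²x/dθ² = (290.4)²·(-0.0090219) = -761 m/s²;  |a| = 761 m/s².

761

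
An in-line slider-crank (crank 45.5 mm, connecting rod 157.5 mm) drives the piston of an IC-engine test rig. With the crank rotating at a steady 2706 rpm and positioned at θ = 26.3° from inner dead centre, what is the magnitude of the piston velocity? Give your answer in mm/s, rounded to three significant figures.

ω = 2π·2706/60 = 283.4 rad/s
For an in-line slider-crank, x = r cosθ + √(L² − r² sin²θ), so v = −rω sinθ·[1 + r cosθ/√(L² − r² sin²θ)].
With r = 0.0455 m, L = 0.1575 m, θ = 26.3°: √(L² − r² sin²θ) = 0.1562 m.
v = −0.0455·283.4·0.44307·[1 + 0.0455·0.89649/0.1562] = -7.2045 m/s.
|v| = 7.2045 m/s = 7204.5 mm/s.

7200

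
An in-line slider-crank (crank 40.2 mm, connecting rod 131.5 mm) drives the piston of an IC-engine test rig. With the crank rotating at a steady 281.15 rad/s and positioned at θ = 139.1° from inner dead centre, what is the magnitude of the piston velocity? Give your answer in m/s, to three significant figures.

5.65

ω = 281.1 rad/s
For an in-line slider-crank, x = r cosθ + √(L² − r² sin²θ), so v = −rω sinθ·[1 + r cosθ/√(L² − r² sin²θ)].
With r = 0.0402 m, L = 0.1315 m, θ = 139.1°: √(L² − r² sin²θ) = 0.12884 m.
v = −0.0402·281.1·0.65474·[1 + 0.0402·-0.75585/0.12884] = -5.6548 m/s.
|v| = 5.6548 m/s.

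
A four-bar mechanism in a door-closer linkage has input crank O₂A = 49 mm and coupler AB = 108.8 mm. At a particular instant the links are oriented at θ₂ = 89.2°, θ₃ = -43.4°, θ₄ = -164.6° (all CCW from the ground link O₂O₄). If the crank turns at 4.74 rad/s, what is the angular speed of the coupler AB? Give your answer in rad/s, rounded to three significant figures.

2.40

ω₂ = 4.74 rad/s
Differentiating the loop-closure r₂e^{iθ₂}+r₃e^{iθ₃}=r₁+r₄e^{iθ₄} gives r₂ω₂e^{iθ₂}+r₃ω₃e^{iθ₃}=r₄ω₄e^{iθ₄}.
Eliminating the other unknown: ω₃ = r₂ω₂ sin(θ₄−θ₂) / [r₃ sin(θ₃−θ₄)].
Numerator sine = +0.96029; denominator sine = +0.85536.
Result = 0.049·4.74·(+0.96029) / (0.1088·(+0.85536)) = +2.3966 rad/s; magnitude 2.3966 rad/s.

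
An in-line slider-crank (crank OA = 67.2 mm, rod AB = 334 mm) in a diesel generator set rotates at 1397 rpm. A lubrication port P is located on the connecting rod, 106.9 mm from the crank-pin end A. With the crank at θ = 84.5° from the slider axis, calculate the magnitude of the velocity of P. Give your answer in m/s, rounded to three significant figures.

9.87

ω = 146.3 rad/s.  Crank-pin speed |V_A| = rω = 9.8309 m/s, perpendicular to OA.
Rod angle: sinφ = −(r/L) sinθ ⇒ φ = -11.553°; ω_rod = −rω cosθ/√(L²−r²sin²θ) = -2.8795 rad/s.
V_P = V_A + ω_rod × AP, with AP = 0.1069 m along the rod.
Components: V_Px = −rω sinθ − a·ω_rod·sinφ = -9.8473 m/s;  V_Py = rω cosθ + a·ω_rod·cosφ = +0.64068 m/s.
|V_P| = √(V_Px² + V_Py²) = 9.8681 m/s.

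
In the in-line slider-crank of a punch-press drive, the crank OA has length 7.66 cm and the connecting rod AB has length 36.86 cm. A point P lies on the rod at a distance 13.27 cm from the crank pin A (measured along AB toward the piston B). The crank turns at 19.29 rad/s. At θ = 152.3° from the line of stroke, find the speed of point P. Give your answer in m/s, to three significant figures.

1.05

ω = 19.29 rad/s.  Crank-pin speed |V_A| = rω = 1.4776 m/s, perpendicular to OA.
Rod angle: sinφ = −(r/L) sinθ ⇒ φ = -5.543°; ω_rod = −rω cosθ/√(L²−r²sin²θ) = +3.566 rad/s.
V_P = V_A + ω_rod × AP, with AP = 0.1327 m along the rod.
Components: V_Px = −rω sinθ − a·ω_rod·sinφ = -0.64115 m/s;  V_Py = rω cosθ + a·ω_rod·cosφ = -0.83728 m/s.
|V_P| = √(V_Px² + V_Py²) = 1.0546 m/s.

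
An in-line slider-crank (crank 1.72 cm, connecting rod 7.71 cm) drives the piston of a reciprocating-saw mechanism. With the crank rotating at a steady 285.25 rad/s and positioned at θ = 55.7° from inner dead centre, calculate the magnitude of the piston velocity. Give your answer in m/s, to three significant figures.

4.57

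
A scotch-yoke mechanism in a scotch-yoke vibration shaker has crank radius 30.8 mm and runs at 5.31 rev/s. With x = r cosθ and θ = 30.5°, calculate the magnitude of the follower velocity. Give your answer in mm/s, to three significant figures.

522

ω = 33.36 rad/s (from 5.31 rev/s).
x = r cosθ ⇒ ẋ = −rω sinθ.
|v| = rω|sinθ| = 0.0308·33.36·|sin 30.5°| = 0.52155 m/s = 521.55 mm/s.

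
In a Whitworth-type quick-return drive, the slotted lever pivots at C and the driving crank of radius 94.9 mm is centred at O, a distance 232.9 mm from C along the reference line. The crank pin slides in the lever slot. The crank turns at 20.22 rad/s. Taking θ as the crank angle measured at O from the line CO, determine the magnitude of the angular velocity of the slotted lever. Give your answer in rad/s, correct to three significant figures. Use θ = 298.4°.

ω = 20.22 rad/s
Crank pin A relative to C: A = (d + r cosθ, r sinθ); lever angle φ = atan2(r sinθ, d + r cosθ).
Differentiating tanφ: φ̇ = rω(d cosθ + r)/(d² + r² + 2dr cosθ).
d² + r² + 2dr cosθ = |CA|² = 0.0842731 m²;  d cosθ + r = +0.20567 m.
|ω_lever| = |0.0949·20.22·+0.20567| / 0.0842731 = 4.6831 rad/s.

4.68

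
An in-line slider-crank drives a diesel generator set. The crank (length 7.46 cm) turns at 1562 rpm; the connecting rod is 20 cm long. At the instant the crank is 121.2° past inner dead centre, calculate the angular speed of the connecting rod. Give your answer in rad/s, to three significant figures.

ω = 163.6 rad/s (converted from 1562 rpm).
The rod makes angle φ with the slider axis where L sinφ = r sinθ; differentiating, L cosφ·φ̇ = r ω cosθ.
L cosφ = √(L² − r² sin²θ) = 0.18955 m.
|ω_rod| = r ω |cosθ| / √(L² − r² sin²θ) = 0.0746·163.6·0.51803/0.18955 = 33.349 rad/s.

33.3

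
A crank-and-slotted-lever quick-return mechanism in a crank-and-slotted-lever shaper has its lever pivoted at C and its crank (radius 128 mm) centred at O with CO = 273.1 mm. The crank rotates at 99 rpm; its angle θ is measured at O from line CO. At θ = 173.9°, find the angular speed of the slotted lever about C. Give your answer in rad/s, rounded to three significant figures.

8.88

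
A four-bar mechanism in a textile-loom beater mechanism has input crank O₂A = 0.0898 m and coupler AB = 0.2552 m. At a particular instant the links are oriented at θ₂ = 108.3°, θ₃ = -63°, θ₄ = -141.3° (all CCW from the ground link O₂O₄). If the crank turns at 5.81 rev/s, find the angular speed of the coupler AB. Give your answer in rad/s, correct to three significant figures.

12.3

ω₂ = 36.51 rad/s (from 5.81 rev/s).
Differentiating the loop-closure r₂e^{iθ₂}+r₃e^{iθ₃}=r₁+r₄e^{iθ₄} gives r₂ω₂e^{iθ₂}+r₃ω₃e^{iθ₃}=r₄ω₄e^{iθ₄}.
Eliminating the other unknown: ω₃ = r₂ω₂ sin(θ₄−θ₂) / [r₃ sin(θ₃−θ₄)].
Numerator sine = +0.93728; denominator sine = +0.97922.
Result = 0.0898·36.51·(+0.93728) / (0.2552·(+0.97922)) = +12.295 rad/s; magnitude 12.295 rad/s.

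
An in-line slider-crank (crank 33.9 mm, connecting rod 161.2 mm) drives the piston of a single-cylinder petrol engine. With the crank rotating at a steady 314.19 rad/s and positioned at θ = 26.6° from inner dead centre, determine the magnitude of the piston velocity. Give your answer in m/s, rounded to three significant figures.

ω = 314.2 rad/s
For an in-line slider-crank, x = r cosθ + √(L² − r² sin²θ), so v = −rω sinθ·[1 + r cosθ/√(L² − r² sin²θ)].
With r = 0.0339 m, L = 0.1612 m, θ = 26.6°: √(L² − r² sin²θ) = 0.16048 m.
v = −0.0339·314.2·0.44776·[1 + 0.0339·0.89415/0.16048] = -5.6699 m/s.
|v| = 5.6699 m/s.

5.67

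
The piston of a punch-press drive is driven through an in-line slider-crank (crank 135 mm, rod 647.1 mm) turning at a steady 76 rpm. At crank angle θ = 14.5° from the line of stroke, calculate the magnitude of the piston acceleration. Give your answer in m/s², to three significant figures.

9.85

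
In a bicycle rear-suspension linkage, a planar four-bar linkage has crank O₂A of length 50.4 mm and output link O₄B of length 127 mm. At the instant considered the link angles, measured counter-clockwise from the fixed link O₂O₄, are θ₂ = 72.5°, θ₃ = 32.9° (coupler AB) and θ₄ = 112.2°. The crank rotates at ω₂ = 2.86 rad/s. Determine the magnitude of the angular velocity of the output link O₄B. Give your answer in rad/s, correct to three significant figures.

ω₂ = 2.86 rad/s
Differentiating the loop-closure r₂e^{iθ₂}+r₃e^{iθ₃}=r₁+r₄e^{iθ₄} gives r₂ω₂e^{iθ₂}+r₃ω₃e^{iθ₃}=r₄ω₄e^{iθ₄}.
Eliminating the other unknown: ω₄ = r₂ω₂ sin(θ₂−θ₃) / [r₄ sin(θ₄−θ₃)].
Numerator sine = +0.63742; denominator sine = +0.98261.
Result = 0.0504·2.86·(+0.63742) / (0.127·(+0.98261)) = +0.73627 rad/s; magnitude 0.73627 rad/s.

0.736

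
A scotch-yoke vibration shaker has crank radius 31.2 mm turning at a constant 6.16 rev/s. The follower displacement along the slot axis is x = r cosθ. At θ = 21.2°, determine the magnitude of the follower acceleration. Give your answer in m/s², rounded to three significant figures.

ω = 38.7 rad/s (from 6.16 rev/s).
x = r cosθ ⇒ ẍ = −rω² cosθ (ω constant).
|a| = rω²|cosθ| = 0.0312·(38.7)²·|cos 21.2°| = 43.576 m/s².

43.6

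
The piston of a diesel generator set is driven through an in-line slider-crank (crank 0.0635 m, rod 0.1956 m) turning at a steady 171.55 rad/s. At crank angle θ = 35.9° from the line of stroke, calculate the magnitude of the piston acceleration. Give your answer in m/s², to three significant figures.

1720

ω = 171.6 rad/s
x(θ) = r cosθ + √(L² − r² sin²θ); with ω constant, a = ω²·d²x/dθ².
d²x/dθ² = −r cosθ − r²(cos2θ)/√u − r⁴ sin²2θ/(4u^{3/2}),  u = L² − r² sin²θ = 0.0368729 m².
Substituting r = 0.0635 m, L = 0.1956 m, θ = 35.9°: d²x/dθ² = -0.058514 m.
a = ω²·d²x/dθ² = (171.6)²·(-0.058514) = -1722 m/s²;  |a| = 1722 m/s².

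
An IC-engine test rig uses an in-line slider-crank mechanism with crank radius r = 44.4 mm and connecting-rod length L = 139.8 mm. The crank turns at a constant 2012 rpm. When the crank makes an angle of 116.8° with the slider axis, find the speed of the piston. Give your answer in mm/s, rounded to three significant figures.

7100

ω = 2π·2012/60 = 210.7 rad/s
For an in-line slider-crank, x = r cosθ + √(L² − r² sin²θ), so v = −rω sinθ·[1 + r cosθ/√(L² − r² sin²θ)].
With r = 0.0444 m, L = 0.1398 m, θ = 116.8°: √(L² − r² sin²θ) = 0.13407 m.
v = −0.0444·210.7·0.89259·[1 + 0.0444·-0.45088/0.13407] = -7.1032 m/s.
|v| = 7.1032 m/s = 7103.2 mm/s.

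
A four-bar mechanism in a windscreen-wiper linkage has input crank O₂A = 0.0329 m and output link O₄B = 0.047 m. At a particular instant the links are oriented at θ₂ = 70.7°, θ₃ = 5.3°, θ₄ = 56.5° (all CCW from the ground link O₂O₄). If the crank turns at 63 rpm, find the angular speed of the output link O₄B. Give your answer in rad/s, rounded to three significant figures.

5.39

ω₂ = 6.597 rad/s (from 63 rpm).
Differentiating the loop-closure r₂e^{iθ₂}+r₃e^{iθ₃}=r₁+r₄e^{iθ₄} gives r₂ω₂e^{iθ₂}+r₃ω₃e^{iθ₃}=r₄ω₄e^{iθ₄}.
Eliminating the other unknown: ω₄ = r₂ω₂ sin(θ₂−θ₃) / [r₄ sin(θ₄−θ₃)].
Numerator sine = +0.90924; denominator sine = +0.77934.
Result = 0.0329·6.597·(+0.90924) / (0.047·(+0.77934)) = +5.3879 rad/s; magnitude 5.3879 rad/s.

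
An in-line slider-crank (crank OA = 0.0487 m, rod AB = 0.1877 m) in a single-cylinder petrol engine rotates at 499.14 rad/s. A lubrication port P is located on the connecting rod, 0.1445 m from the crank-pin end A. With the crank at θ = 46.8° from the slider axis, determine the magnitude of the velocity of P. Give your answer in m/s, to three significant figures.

ω = 499.1 rad/s.  Crank-pin speed |V_A| = rω = 24.308 m/s, perpendicular to OA.
Rod angle: sinφ = −(r/L) sinθ ⇒ φ = -10.902°; ω_rod = −rω cosθ/√(L²−r²sin²θ) = -90.282 rad/s.
V_P = V_A + ω_rod × AP, with AP = 0.1445 m along the rod.
Components: V_Px = −rω sinθ − a·ω_rod·sinφ = -20.187 m/s;  V_Py = rω cosθ + a·ω_rod·cosφ = +3.8298 m/s.
|V_P| = √(V_Px² + V_Py²) = 20.547 m/s.

20.5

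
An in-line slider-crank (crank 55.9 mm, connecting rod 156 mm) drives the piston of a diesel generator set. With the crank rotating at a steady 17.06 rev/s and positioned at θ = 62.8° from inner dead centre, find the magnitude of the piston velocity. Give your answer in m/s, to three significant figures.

6.25

ω = 2π·17.1 = 107.2 rad/s
For an in-line slider-crank, x = r cosθ + √(L² − r² sin²θ), so v = −rω sinθ·[1 + r cosθ/√(L² − r² sin²θ)].
With r = 0.0559 m, L = 0.156 m, θ = 62.8°: √(L² − r² sin²θ) = 0.14787 m.
v = −0.0559·107.2·0.88942·[1 + 0.0559·0.45710/0.14787] = -6.2503 m/s.
|v| = 6.2503 m/s.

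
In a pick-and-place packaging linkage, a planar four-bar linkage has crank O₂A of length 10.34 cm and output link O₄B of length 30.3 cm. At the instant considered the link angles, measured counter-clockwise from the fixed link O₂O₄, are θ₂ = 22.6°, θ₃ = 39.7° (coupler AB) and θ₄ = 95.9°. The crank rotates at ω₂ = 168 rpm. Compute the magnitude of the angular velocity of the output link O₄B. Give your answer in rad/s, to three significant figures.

ω₂ = 17.59 rad/s (from 168 rpm).
Differentiating the loop-closure r₂e^{iθ₂}+r₃e^{iθ₃}=r₁+r₄e^{iθ₄} gives r₂ω₂e^{iθ₂}+r₃ω₃e^{iθ₃}=r₄ω₄e^{iθ₄}.
Eliminating the other unknown: ω₄ = r₂ω₂ sin(θ₂−θ₃) / [r₄ sin(θ₄−θ₃)].
Numerator sine = -0.29404; denominator sine = +0.83098.
Result = 0.1034·17.59·(-0.29404) / (0.303·(+0.83098)) = -2.1244 rad/s; magnitude 2.1244 rad/s.

2.12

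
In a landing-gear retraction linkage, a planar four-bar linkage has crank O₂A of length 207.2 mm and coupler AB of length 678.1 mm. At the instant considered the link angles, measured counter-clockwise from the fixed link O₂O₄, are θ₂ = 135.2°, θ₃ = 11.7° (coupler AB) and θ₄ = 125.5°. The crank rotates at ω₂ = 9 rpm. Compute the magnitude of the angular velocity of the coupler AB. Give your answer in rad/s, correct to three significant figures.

ω₂ = 0.9425 rad/s (from 9 rpm).
Differentiating the loop-closure r₂e^{iθ₂}+r₃e^{iθ₃}=r₁+r₄e^{iθ₄} gives r₂ω₂e^{iθ₂}+r₃ω₃e^{iθ₃}=r₄ω₄e^{iθ₄}.
Eliminating the other unknown: ω₃ = r₂ω₂ sin(θ₄−θ₂) / [r₃ sin(θ₃−θ₄)].
Numerator sine = -0.16849; denominator sine = -0.91496.
Result = 0.2072·0.9425·(-0.16849) / (0.6781·(-0.91496)) = +0.053032 rad/s; magnitude 0.053032 rad/s.

0.0530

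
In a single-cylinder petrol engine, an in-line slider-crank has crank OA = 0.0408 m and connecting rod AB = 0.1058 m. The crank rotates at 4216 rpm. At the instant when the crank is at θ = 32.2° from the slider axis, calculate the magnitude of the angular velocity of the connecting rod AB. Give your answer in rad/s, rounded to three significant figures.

147

ω = 441.5 rad/s (converted from 4216 rpm).
The rod makes angle φ with the slider axis where L sinφ = r sinθ; differentiating, L cosφ·φ̇ = r ω cosθ.
L cosφ = √(L² − r² sin²θ) = 0.10354 m.
|ω_rod| = r ω |cosθ| / √(L² − r² sin²θ) = 0.0408·441.5·0.84619/0.10354 = 147.21 rad/s.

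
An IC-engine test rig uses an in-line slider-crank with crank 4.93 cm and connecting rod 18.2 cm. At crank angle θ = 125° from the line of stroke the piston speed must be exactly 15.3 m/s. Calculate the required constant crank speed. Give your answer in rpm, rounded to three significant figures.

For an in-line slider-crank, |v_piston| = rω|sinθ|·[1 + r cosθ/√(L² − r² sin²θ)].
With r = 0.0493 m, L = 0.182 m, θ = 125°: the bracketed kinematic factor |dx/dθ| = 0.033949 m.
ω = v/|dx/dθ| = 15.3/0.033949 = 450.67 rad/s.
N = 60ω/(2π) = 4303.6 rpm.

4300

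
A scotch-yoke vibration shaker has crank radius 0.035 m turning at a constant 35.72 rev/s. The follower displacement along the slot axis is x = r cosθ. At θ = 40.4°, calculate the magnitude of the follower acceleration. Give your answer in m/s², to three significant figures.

ω = 224.4 rad/s (from 35.72 rev/s).
x = r cosθ ⇒ ẍ = −rω² cosθ (ω constant).
|a| = rω²|cosθ| = 0.035·(224.4)²·|cos 40.4°| = 1342.6 m/s².

1340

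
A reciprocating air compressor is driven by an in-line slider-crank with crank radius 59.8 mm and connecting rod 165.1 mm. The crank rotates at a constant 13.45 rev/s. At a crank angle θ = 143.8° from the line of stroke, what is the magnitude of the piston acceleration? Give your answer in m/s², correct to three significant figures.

292

ω = 2π·13.4 = 84.51 rad/s
x(θ) = r cosθ + √(L² − r² sin²θ); with ω constant, a = ω²·d²x/dθ².
d²x/dθ² = −r cosθ − r²(cos2θ)/√u − r⁴ sin²2θ/(4u^{3/2}),  u = L² − r² sin²θ = 0.0260106 m².
Substituting r = 0.0598 m, L = 0.1651 m, θ = 143.8°: d²x/dθ² = +0.040859 m.
a = ω²·d²x/dθ² = (84.51)²·(+0.040859) = +291.81 m/s²;  |a| = 291.81 m/s².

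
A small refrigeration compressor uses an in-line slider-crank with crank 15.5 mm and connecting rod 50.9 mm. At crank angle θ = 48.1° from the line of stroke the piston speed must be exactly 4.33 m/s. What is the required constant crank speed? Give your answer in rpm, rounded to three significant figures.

For an in-line slider-crank, |v_piston| = rω|sinθ|·[1 + r cosθ/√(L² − r² sin²θ)].
With r = 0.0155 m, L = 0.0509 m, θ = 48.1°: the bracketed kinematic factor |dx/dθ| = 0.013946 m.
ω = v/|dx/dθ| = 4.33/0.013946 = 310.49 rad/s.
N = 60ω/(2π) = 2965 rpm.

2960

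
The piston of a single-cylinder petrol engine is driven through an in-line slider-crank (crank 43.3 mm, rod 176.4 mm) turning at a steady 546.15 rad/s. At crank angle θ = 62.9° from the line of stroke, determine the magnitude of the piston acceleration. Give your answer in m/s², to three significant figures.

4020

ω = 546.1 rad/s
x(θ) = r cosθ + √(L² − r² sin²θ); with ω constant, a = ω²·d²x/dθ².
d²x/dθ² = −r cosθ − r²(cos2θ)/√u − r⁴ sin²2θ/(4u^{3/2}),  u = L² − r² sin²θ = 0.0296311 m².
Substituting r = 0.0433 m, L = 0.1764 m, θ = 62.9°: d²x/dθ² = -0.013467 m.
a = ω²·d²x/dθ² = (546.1)²·(-0.013467) = -4017 m/s²;  |a| = 4017 m/s².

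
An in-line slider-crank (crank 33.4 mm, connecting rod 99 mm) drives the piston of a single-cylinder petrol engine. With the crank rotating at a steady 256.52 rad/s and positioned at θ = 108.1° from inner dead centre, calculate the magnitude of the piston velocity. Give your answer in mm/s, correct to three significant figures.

ω = 256.5 rad/s
For an in-line slider-crank, x = r cosθ + √(L² − r² sin²θ), so v = −rω sinθ·[1 + r cosθ/√(L² − r² sin²θ)].
With r = 0.0334 m, L = 0.099 m, θ = 108.1°: √(L² − r² sin²θ) = 0.093772 m.
v = −0.0334·256.5·0.95052·[1 + 0.0334·-0.31068/0.093772] = -7.2426 m/s.
|v| = 7.2426 m/s = 7242.6 mm/s.

7240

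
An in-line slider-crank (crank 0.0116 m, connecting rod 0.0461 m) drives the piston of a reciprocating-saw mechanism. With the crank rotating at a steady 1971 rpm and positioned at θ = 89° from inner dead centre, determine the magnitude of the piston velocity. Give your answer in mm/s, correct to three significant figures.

2400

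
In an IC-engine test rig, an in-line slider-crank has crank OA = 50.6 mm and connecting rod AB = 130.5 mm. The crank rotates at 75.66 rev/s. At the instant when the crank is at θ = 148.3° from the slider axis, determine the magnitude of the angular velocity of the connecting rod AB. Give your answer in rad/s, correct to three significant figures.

160

ω = 475.4 rad/s (converted from 75.66 rev/s).
The rod makes angle φ with the slider axis where L sinφ = r sinθ; differentiating, L cosφ·φ̇ = r ω cosθ.
L cosφ = √(L² − r² sin²θ) = 0.12776 m.
|ω_rod| = r ω |cosθ| / √(L² − r² sin²θ) = 0.0506·475.4·0.85081/0.12776 = 160.19 rad/s.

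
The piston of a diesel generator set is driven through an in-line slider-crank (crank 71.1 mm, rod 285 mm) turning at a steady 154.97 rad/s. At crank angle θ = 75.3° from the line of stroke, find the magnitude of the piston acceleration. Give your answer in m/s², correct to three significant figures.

ω = 155 rad/s
x(θ) = r cosθ + √(L² − r² sin²θ); with ω constant, a = ω²·d²x/dθ².
d²x/dθ² = −r cosθ − r²(cos2θ)/√u − r⁴ sin²2θ/(4u^{3/2}),  u = L² − r² sin²θ = 0.0764953 m².
Substituting r = 0.0711 m, L = 0.285 m, θ = 75.3°: d²x/dθ² = -0.0021912 m.
a = ω²·d²x/dθ² = (155)²·(-0.0021912) = -52.622 m/s²;  |a| = 52.622 m/s².

52.6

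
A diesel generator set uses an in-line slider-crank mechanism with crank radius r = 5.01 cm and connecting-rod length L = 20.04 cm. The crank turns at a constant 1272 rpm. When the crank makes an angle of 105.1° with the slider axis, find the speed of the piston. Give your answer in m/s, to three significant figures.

6.01

ω = 2π·1272/60 = 133.2 rad/s
For an in-line slider-crank, x = r cosθ + √(L² − r² sin²θ), so v = −rω sinθ·[1 + r cosθ/√(L² − r² sin²θ)].
With r = 0.0501 m, L = 0.2004 m, θ = 105.1°: √(L² − r² sin²θ) = 0.19447 m.
v = −0.0501·133.2·0.96547·[1 + 0.0501·-0.26050/0.19447] = -6.0107 m/s.
|v| = 6.0107 m/s.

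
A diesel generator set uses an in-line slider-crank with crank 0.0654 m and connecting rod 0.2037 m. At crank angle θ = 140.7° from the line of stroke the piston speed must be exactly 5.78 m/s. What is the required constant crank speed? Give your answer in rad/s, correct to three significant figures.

For an in-line slider-crank, |v_piston| = rω|sinθ|·[1 + r cosθ/√(L² − r² sin²θ)].
With r = 0.0654 m, L = 0.2037 m, θ = 140.7°: the bracketed kinematic factor |dx/dθ| = 0.030912 m.
ω = v/|dx/dθ| = 5.78/0.030912 = 186.98 rad/s.

187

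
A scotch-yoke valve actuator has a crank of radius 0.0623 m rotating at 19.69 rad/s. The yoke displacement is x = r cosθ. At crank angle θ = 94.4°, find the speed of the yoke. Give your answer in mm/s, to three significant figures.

1220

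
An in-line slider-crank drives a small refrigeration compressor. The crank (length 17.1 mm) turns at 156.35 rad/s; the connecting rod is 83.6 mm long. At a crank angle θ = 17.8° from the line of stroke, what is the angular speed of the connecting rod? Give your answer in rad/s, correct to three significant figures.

30.5

ω = 156.3 rad/s
The rod makes angle φ with the slider axis where L sinφ = r sinθ; differentiating, L cosφ·φ̇ = r ω cosθ.
L cosφ = √(L² − r² sin²θ) = 0.083436 m.
|ω_rod| = r ω |cosθ| / √(L² − r² sin²θ) = 0.0171·156.3·0.95213/0.083436 = 30.509 rad/s.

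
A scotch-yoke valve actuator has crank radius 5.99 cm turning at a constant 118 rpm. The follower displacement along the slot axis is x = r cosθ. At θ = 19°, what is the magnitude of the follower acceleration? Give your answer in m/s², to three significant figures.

ω = 12.36 rad/s (from 118 rpm).
x = r cosθ ⇒ ẍ = −rω² cosθ (ω constant).
|a| = rω²|cosθ| = 0.0599·(12.36)²·|cos 19°| = 8.648 m/s².

8.65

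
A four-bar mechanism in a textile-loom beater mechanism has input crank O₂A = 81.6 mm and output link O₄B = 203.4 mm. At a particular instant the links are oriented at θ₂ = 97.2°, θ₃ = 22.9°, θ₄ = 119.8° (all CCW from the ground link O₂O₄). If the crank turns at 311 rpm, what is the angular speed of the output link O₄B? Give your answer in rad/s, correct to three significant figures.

ω₂ = 32.57 rad/s (from 311 rpm).
Differentiating the loop-closure r₂e^{iθ₂}+r₃e^{iθ₃}=r₁+r₄e^{iθ₄} gives r₂ω₂e^{iθ₂}+r₃ω₃e^{iθ₃}=r₄ω₄e^{iθ₄}.
Eliminating the other unknown: ω₄ = r₂ω₂ sin(θ₂−θ₃) / [r₄ sin(θ₄−θ₃)].
Numerator sine = +0.96269; denominator sine = +0.99276.
Result = 0.0816·32.57·(+0.96269) / (0.2034·(+0.99276)) = +12.67 rad/s; magnitude 12.67 rad/s.

12.7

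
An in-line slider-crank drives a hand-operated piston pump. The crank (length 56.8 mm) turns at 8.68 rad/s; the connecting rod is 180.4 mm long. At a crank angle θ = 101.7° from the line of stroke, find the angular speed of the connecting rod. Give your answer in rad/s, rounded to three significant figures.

ω = 8.68 rad/s
The rod makes angle φ with the slider axis where L sinφ = r sinθ; differentiating, L cosφ·φ̇ = r ω cosθ.
L cosφ = √(L² − r² sin²θ) = 0.17161 m.
|ω_rod| = r ω |cosθ| / √(L² − r² sin²θ) = 0.0568·8.68·0.20279/0.17161 = 0.58259 rad/s.

0.583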